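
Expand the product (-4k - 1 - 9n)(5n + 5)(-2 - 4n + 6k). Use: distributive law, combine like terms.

-180kn - 190kn² - 120k²n + 10k - 120k² + 120n + 290n² + 10 + 180n³

(-4k - 1 - 9n)(5n + 5)(-2 - 4n + 6k)
= (-20kn - 20k - 5n - 5 - 45n² - 45n)(-2 - 4n + 6k)    [distributive law]
= (-20kn - 20k - 50n - 5 - 45n²)(-2 - 4n + 6k)    [combine like terms]
= 40kn + 80kn² - 120k²n + 40k + 80kn - 120k² + 100n + 200n² - 300kn + 10 + 20n - 30k + 90n² + 180n³ - 270kn²    [distributive law]
= -180kn - 190kn² - 120k²n + 10k - 120k² + 120n + 290n² + 10 + 180n³    [combine like terms]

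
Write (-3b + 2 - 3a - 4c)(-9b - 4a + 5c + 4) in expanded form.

27b^2 + 39ab + 21bc - 30b - 20a - 6c + 8 + 12a^2 + ac - 20c^2

(-3b + 2 - 3a - 4c)(-9b - 4a + 5c + 4)
= 27b^2 + 12ab - 15bc - 12b - 18b - 8a + 10c + 8 + 27ab + 12a^2 - 15ac - 12a + 36bc + 16ac - 20c^2 - 16c    [distributive law]
= 27b^2 + 39ab + 21bc - 30b - 20a - 6c + 8 + 12a^2 + ac - 20c^2    [combine like terms]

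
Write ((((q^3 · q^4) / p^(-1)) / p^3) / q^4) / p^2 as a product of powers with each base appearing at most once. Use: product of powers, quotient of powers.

p^(-4)·q^3

((((q^3 · q^4) / p^(-1)) / p^3) / q^4) / p^2
= (((q^7 / p^(-1)) / p^3) / q^4) / p^2    [product of powers]
= p^(-4)·q^3    [quotient of powers; product of powers]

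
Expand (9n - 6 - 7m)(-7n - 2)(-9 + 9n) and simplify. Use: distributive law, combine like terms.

(9n - 6 - 7m)(-7n - 2)(-9 + 9n)
= (-63n² - 18n + 42n + 12 + 49mn + 14m)(-9 + 9n)    [distributive law]
= (-63n² + 24n + 12 + 49mn + 14m)(-9 + 9n)    [combine like terms]
= 567n² - 567n³ - 216n + 216n² - 108 + 108n - 441mn + 441mn² - 126m + 126mn    [distributive law]
= 783n² - 567n³ - 108n - 108 - 315mn + 441mn² - 126m    [combine like terms]

783n² - 567n³ - 108n - 108 - 315mn + 441mn² - 126m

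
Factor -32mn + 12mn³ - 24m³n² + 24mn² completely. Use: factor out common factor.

-32mn + 12mn³ - 24m³n² + 24mn²
= 4(-8mn + 3mn³ - 6m³n² + 6mn²)    [factor out 4]
= 4mn(-8 + 3n² - 6m²n + 6n)    [factor out mn]

4mn(-8 + 3n² - 6m²n + 6n)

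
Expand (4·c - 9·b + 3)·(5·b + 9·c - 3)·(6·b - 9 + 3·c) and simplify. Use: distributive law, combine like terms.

(4·c - 9·b + 3)·(5·b + 9·c - 3)·(6·b - 9 + 3·c)
= (20·b·c + 36·c^2 - 12·c - 45·b^2 - 81·b·c + 27·b + 15·b + 27·c - 9)·(6·b - 9 + 3·c)    [distributive law]
= (-61·b·c + 36·c^2 + 15·c - 45·b^2 + 42·b - 9)·(6·b - 9 + 3·c)    [combine like terms]
= -366·b^2·c + 549·b·c - 183·b·c^2 + 216·b·c^2 - 324·c^2 + 108·c^3 + 90·b·c - 135·c + 45·c^2 - 270·b^3 + 405·b^2 - 135·b^2·c + 252·b^2 - 378·b + 126·b·c - 54·b + 81 - 27·c    [distributive law]
= -501·b^2·c + 765·b·c + 33·b·c^2 - 279·c^2 + 108·c^3 - 162·c - 270·b^3 + 657·b^2 - 432·b + 81    [combine like terms]

-501·b^2·c + 765·b·c + 33·b·c^2 - 279·c^2 + 108·c^3 - 162·c - 270·b^3 + 657·b^2 - 432·b + 81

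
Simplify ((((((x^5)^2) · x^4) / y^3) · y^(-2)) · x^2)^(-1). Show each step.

x^(-16)·y^5

((((((x^5)^2) · x^4) / y^3) · y^(-2)) · x^2)^(-1)
= ((((((x^5)^2) · x^4) / y^3) · y^(-2))^(-1)) · ((x^2)^(-1))    [power of a product]
= ((((((x^5)^2) · x^4) / y^3)^(-1)) · ((y^(-2))^(-1))) · ((x^2)^(-1))    [power of a product]
= ((((((x^5)^2) · x^4)^(-1)) / ((y^3)^(-1))) · ((y^(-2))^(-1))) · ((x^2)^(-1))    [power of a quotient]
= ((((((x^5)^2)^(-1)) · ((x^4)^(-1))) / ((y^3)^(-1))) · ((y^(-2))^(-1))) · ((x^2)^(-1))    [power of a product]
= (((((x^5)^(-2)) · ((x^4)^(-1))) / ((y^3)^(-1))) · ((y^(-2))^(-1))) · ((x^2)^(-1))    [power of a power]
= (((x^(-10) · ((x^4)^(-1))) / ((y^3)^(-1))) · ((y^(-2))^(-1))) · ((x^2)^(-1))    [power of a power]
= (((x^(-10) · x^(-4)) / ((y^3)^(-1))) · ((y^(-2))^(-1))) · ((x^2)^(-1))    [power of a power]
= ((x^(-14) / ((y^3)^(-1))) · ((y^(-2))^(-1))) · ((x^2)^(-1))    [product of powers]
= ((x^(-14) / y^(-3)) · ((y^(-2))^(-1))) · ((x^2)^(-1))    [power of a power]
= ((x^(-14) / y^(-3)) · y^2) · ((x^2)^(-1))    [power of a power]
= ((x^(-14) / y^(-3)) · y^2) · x^(-2)    [power of a power]
= x^(-16)·y^5    [quotient of powers; product of powers]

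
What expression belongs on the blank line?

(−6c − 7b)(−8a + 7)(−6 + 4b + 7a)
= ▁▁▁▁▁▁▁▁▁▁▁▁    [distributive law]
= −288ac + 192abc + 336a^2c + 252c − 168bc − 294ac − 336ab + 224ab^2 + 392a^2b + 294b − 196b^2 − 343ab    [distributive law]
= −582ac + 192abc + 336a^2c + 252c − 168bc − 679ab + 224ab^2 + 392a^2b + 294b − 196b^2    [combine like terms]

After distributive law, the bracketed line is:

(48ac − 42c + 56ab − 49b)(−6 + 4b + 7a)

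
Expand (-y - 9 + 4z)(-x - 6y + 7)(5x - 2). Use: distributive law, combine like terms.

(-y - 9 + 4z)(-x - 6y + 7)(5x - 2)
= (xy + 6y² - 7y + 9x + 54y - 63 - 4xz - 24yz + 28z)(5x - 2)    [distributive law]
= (xy + 6y² + 47y + 9x - 63 - 4xz - 24yz + 28z)(5x - 2)    [combine like terms]
= 5x²y - 2xy + 30xy² - 12y² + 235xy - 94y + 45x² - 18x - 315x + 126 - 20x²z + 8xz - 120xyz + 48yz + 140xz - 56z    [distributive law]
= 5x²y + 233xy + 30xy² - 12y² - 94y + 45x² - 333x + 126 - 20x²z + 148xz - 120xyz + 48yz - 56z    [combine like terms]

5x²y + 233xy + 30xy² - 12y² - 94y + 45x² - 333x + 126 - 20x²z + 148xz - 120xyz + 48yz - 56z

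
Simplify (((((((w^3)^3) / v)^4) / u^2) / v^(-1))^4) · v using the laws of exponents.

(((((((w^3)^3) / v)^4) / u^2) / v^(-1))^4) · v
= (((((((w^3)^3) / v)^4) / u^2)^4) / ((v^(-1))^4)) · v    [power of a quotient]
= (((((((w^3)^3) / v)^4)^4) / ((u^2)^4)) / ((v^(-1))^4)) · v    [power of a quotient]
= ((((((w^3)^3) / v)^16) / ((u^2)^4)) / ((v^(-1))^4)) · v    [power of a power]
= ((((((w^3)^3)^16) / (v^16)) / ((u^2)^4)) / ((v^(-1))^4)) · v    [power of a quotient]
= (((((w^3)^48) / (v^16)) / ((u^2)^4)) / ((v^(-1))^4)) · v    [power of a power]
= (((w^144 / (v^16)) / ((u^2)^4)) / ((v^(-1))^4)) · v    [power of a power]
= (((w^144 / v^16) / u^8) / ((v^(-1))^4)) · v    [power of a power]
= (((w^144 / v^16) / u^8) / v^(-4)) · v    [power of a power]
= u^(-8)v^(-11)w^144    [quotient of powers; product of powers]

u^(-8)v^(-11)w^144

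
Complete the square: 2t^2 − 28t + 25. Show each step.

2t^2 − 28t + 25
= 2(t^2 − 14t) + 25    [factor out 2 from the t-terms]
= 2(t^2 − 14t + 49 − 49) + 25    [add and subtract 49 inside the bracket]
= 2(t − 7)^2 − 98 + 25    [perfect-square identity]
= 2(t − 7)^2 − 73    [combine constants]

2(t − 7)^2 − 73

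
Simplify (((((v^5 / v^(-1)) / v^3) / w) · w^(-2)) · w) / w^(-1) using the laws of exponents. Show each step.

v^3w^(-1)

(((((v^5 / v^(-1)) / v^3) / w) · w^(-2)) · w) / w^(-1)
= ((((v^6 / v^3) / w) · w^(-2)) · w) / w^(-1)    [quotient of powers]
= (((v^3 / w) · w^(-2)) · w) / w^(-1)    [quotient of powers]
= v^3w^(-1)    [quotient of powers; product of powers]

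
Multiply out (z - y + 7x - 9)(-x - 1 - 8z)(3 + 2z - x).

-238xz - 106xz^2 + 43x^2z + 231z + 118z^2 - 16z^3 + 2xy - 6xyz - x^2y + 3y + 26yz + 16yz^2 - 23x^2 + 7x^3 - 3x + 27

(z - y + 7x - 9)(-x - 1 - 8z)(3 + 2z - x)
= (-xz - z - 8z^2 + xy + y + 8yz - 7x^2 - 7x - 56xz + 9x + 9 + 72z)(3 + 2z - x)    [distributive law]
= (-57xz + 71z - 8z^2 + xy + y + 8yz - 7x^2 + 2x + 9)(3 + 2z - x)    [combine like terms]
= -171xz - 114xz^2 + 57x^2z + 213z + 142z^2 - 71xz - 24z^2 - 16z^3 + 8xz^2 + 3xy + 2xyz - x^2y + 3y + 2yz - xy + 24yz + 16yz^2 - 8xyz - 21x^2 - 14x^2z + 7x^3 + 6x + 4xz - 2x^2 + 27 + 18z - 9x    [distributive law]
= -238xz - 106xz^2 + 43x^2z + 231z + 118z^2 - 16z^3 + 2xy - 6xyz - x^2y + 3y + 26yz + 16yz^2 - 23x^2 + 7x^3 - 3x + 27    [combine like terms]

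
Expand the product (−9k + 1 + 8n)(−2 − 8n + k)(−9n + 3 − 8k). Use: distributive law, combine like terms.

261kn + 73k − 179k² − 208kn² − 559k²n + 72k³ − 54n − 6 + 24n² + 576n³

(−9k + 1 + 8n)(−2 − 8n + k)(−9n + 3 − 8k)
= (18k + 72kn − 9k² − 2 − 8n + k − 16n − 64n² + 8kn)(−9n + 3 − 8k)    [distributive law]
= (19k + 80kn − 9k² − 2 − 24n − 64n²)(−9n + 3 − 8k)    [combine like terms]
= −171kn + 57k − 152k² − 720kn² + 240kn − 640k²n + 81k²n − 27k² + 72k³ + 18n − 6 + 16k + 216n² − 72n + 192kn + 576n³ − 192n² + 512kn²    [distributive law]
= 261kn + 73k − 179k² − 208kn² − 559k²n + 72k³ − 54n − 6 + 24n² + 576n³    [combine like terms]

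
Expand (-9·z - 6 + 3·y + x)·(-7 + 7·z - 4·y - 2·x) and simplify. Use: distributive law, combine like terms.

21·z - 63·z² + 57·y·z + 25·x·z + 42 + 3·y + 5·x - 12·y² - 10·x·y - 2·x²

(-9·z - 6 + 3·y + x)·(-7 + 7·z - 4·y - 2·x)
= 63·z - 63·z² + 36·y·z + 18·x·z + 42 - 42·z + 24·y + 12·x - 21·y + 21·y·z - 12·y² - 6·x·y - 7·x + 7·x·z - 4·x·y - 2·x²    [distributive law]
= 21·z - 63·z² + 57·y·z + 25·x·z + 42 + 3·y + 5·x - 12·y² - 10·x·y - 2·x²    [combine like terms]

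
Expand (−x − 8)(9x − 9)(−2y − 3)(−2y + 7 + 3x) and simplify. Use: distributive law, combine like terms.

(−x − 8)(9x − 9)(−2y − 3)(−2y + 7 + 3x)
= (−9x^2 + 9x − 72x + 72)(−2y − 3)(−2y + 7 + 3x)    [distributive law]
= (−9x^2 − 63x + 72)(−2y − 3)(−2y + 7 + 3x)    [combine like terms]
= (18x^2y + 27x^2 + 126xy + 189x − 144y − 216)(−2y + 7 + 3x)    [distributive law]
= −36x^2y^2 + 126x^2y + 54x^3y − 54x^2y + 189x^2 + 81x^3 − 252xy^2 + 882xy + 378x^2y − 378xy + 1323x + 567x^2 + 288y^2 − 1008y − 432xy + 432y − 1512 − 648x    [distributive law]
= −36x^2y^2 + 450x^2y + 54x^3y + 756x^2 + 81x^3 − 252xy^2 + 72xy + 675x + 288y^2 − 576y − 1512    [combine like terms]

−36x^2y^2 + 450x^2y + 54x^3y + 756x^2 + 81x^3 − 252xy^2 + 72xy + 675x + 288y^2 − 576y − 1512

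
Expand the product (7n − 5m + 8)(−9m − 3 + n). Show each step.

−68mn − 13n + 7n² + 45m² − 57m − 24

(7n − 5m + 8)(−9m − 3 + n)
= −63mn − 21n + 7n² + 45m² + 15m − 5mn − 72m − 24 + 8n    [distributive law]
= −68mn − 13n + 7n² + 45m² − 57m − 24    [combine like terms]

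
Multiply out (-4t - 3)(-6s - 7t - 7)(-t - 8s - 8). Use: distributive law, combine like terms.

-248st^2 - 192s^2t - 602st - 28t^3 - 273t^2 - 413t - 144s^2 - 312s - 168

(-4t - 3)(-6s - 7t - 7)(-t - 8s - 8)
= (24st + 28t^2 + 28t + 18s + 21t + 21)(-t - 8s - 8)    [distributive law]
= (24st + 28t^2 + 49t + 18s + 21)(-t - 8s - 8)    [combine like terms]
= -24st^2 - 192s^2t - 192st - 28t^3 - 224st^2 - 224t^2 - 49t^2 - 392st - 392t - 18st - 144s^2 - 144s - 21t - 168s - 168    [distributive law]
= -248st^2 - 192s^2t - 602st - 28t^3 - 273t^2 - 413t - 144s^2 - 312s - 168    [combine like terms]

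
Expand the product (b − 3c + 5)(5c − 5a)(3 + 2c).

15bc + 10bc² − 15ab − 10abc + 5c² − 30c³ − 5ac + 30ac² + 75c − 75a

(b − 3c + 5)(5c − 5a)(3 + 2c)
= (5bc − 5ab − 15c² + 15ac + 25c − 25a)(3 + 2c)    [distributive law]
= 15bc + 10bc² − 15ab − 10abc − 45c² − 30c³ + 45ac + 30ac² + 75c + 50c² − 75a − 50ac    [distributive law]
= 15bc + 10bc² − 15ab − 10abc + 5c² − 30c³ − 5ac + 30ac² + 75c − 75a    [combine like terms]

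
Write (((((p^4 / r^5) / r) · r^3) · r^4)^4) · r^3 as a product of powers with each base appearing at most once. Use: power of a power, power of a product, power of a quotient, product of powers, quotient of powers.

(((((p^4 / r^5) / r) · r^3) · r^4)^4) · r^3
= (((((p^4 / r^5) / r) · r^3)^4) · ((r^4)^4)) · r^3    [power of a product]
= (((((p^4 / r^5) / r)^4) · ((r^3)^4)) · ((r^4)^4)) · r^3    [power of a product]
= (((((p^4 / r^5)^4) / (r^4)) · ((r^3)^4)) · ((r^4)^4)) · r^3    [power of a quotient]
= ((((((p^4)^4) / ((r^5)^4)) / (r^4)) · ((r^3)^4)) · ((r^4)^4)) · r^3    [power of a quotient]
= ((((p^16 / ((r^5)^4)) / (r^4)) · ((r^3)^4)) · ((r^4)^4)) · r^3    [power of a power]
= ((((p^16 / r^20) / (r^4)) · ((r^3)^4)) · ((r^4)^4)) · r^3    [power of a power]
= ((((p^16 / r^20) / r^4) · r^12) · ((r^4)^4)) · r^3    [power of a power]
= ((((p^16 / r^20) / r^4) · r^12) · r^16) · r^3    [power of a power]
= p^16·r^7    [quotient of powers; product of powers]

p^16·r^7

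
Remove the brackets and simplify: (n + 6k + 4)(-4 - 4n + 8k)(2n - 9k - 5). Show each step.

-20n^2 + 276kn + 68n - 8n^3 + 4kn^2 + 240k^2n - 312k^2 + 104k - 432k^3 + 80

(n + 6k + 4)(-4 - 4n + 8k)(2n - 9k - 5)
= (-4n - 4n^2 + 8kn - 24k - 24kn + 48k^2 - 16 - 16n + 32k)(2n - 9k - 5)    [distributive law]
= (-20n - 4n^2 - 16kn + 8k + 48k^2 - 16)(2n - 9k - 5)    [combine like terms]
= -40n^2 + 180kn + 100n - 8n^3 + 36kn^2 + 20n^2 - 32kn^2 + 144k^2n + 80kn + 16kn - 72k^2 - 40k + 96k^2n - 432k^3 - 240k^2 - 32n + 144k + 80    [distributive law]
= -20n^2 + 276kn + 68n - 8n^3 + 4kn^2 + 240k^2n - 312k^2 + 104k - 432k^3 + 80    [combine like terms]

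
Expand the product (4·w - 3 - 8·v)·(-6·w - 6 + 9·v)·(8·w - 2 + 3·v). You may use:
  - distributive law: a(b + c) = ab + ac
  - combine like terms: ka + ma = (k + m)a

(4·w - 3 - 8·v)·(-6·w - 6 + 9·v)·(8·w - 2 + 3·v)
= (-24·w^2 - 24·w + 36·v·w + 18·w + 18 - 27·v + 48·v·w + 48·v - 72·v^2)·(8·w - 2 + 3·v)    [distributive law]
= (-24·w^2 - 6·w + 84·v·w + 18 + 21·v - 72·v^2)·(8·w - 2 + 3·v)    [combine like terms]
= -192·w^3 + 48·w^2 - 72·v·w^2 - 48·w^2 + 12·w - 18·v·w + 672·v·w^2 - 168·v·w + 252·v^2·w + 144·w - 36 + 54·v + 168·v·w - 42·v + 63·v^2 - 576·v^2·w + 144·v^2 - 216·v^3    [distributive law]
= -192·w^3 + 600·v·w^2 + 156·w - 18·v·w - 324·v^2·w - 36 + 12·v + 207·v^2 - 216·v^3    [combine like terms]

-192·w^3 + 600·v·w^2 + 156·w - 18·v·w - 324·v^2·w - 36 + 12·v + 207·v^2 - 216·v^3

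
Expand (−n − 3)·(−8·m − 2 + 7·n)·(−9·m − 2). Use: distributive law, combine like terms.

(−n − 3)·(−8·m − 2 + 7·n)·(−9·m − 2)
= (8·m·n + 2·n − 7·n^2 + 24·m + 6 − 21·n)·(−9·m − 2)    [distributive law]
= (8·m·n − 19·n − 7·n^2 + 24·m + 6)·(−9·m − 2)    [combine like terms]
= −72·m^2·n − 16·m·n + 171·m·n + 38·n + 63·m·n^2 + 14·n^2 − 216·m^2 − 48·m − 54·m − 12    [distributive law]
= −72·m^2·n + 155·m·n + 38·n + 63·m·n^2 + 14·n^2 − 216·m^2 − 102·m − 12    [combine like terms]

−72·m^2·n + 155·m·n + 38·n + 63·m·n^2 + 14·n^2 − 216·m^2 − 102·m − 12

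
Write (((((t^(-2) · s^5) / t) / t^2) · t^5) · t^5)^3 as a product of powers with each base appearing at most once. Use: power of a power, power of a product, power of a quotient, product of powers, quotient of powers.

s^15t^15

(((((t^(-2) · s^5) / t) / t^2) · t^5) · t^5)^3
= (((((t^(-2) · s^5) / t) / t^2) · t^5)^3) · ((t^5)^3)    [power of a product]
= (((((t^(-2) · s^5) / t) / t^2)^3) · ((t^5)^3)) · ((t^5)^3)    [power of a product]
= (((((t^(-2) · s^5) / t)^3) / ((t^2)^3)) · ((t^5)^3)) · ((t^5)^3)    [power of a quotient]
= (((((t^(-2) · s^5)^3) / (t^3)) / ((t^2)^3)) · ((t^5)^3)) · ((t^5)^3)    [power of a quotient]
= ((((((t^(-2))^3) · ((s^5)^3)) / (t^3)) / ((t^2)^3)) · ((t^5)^3)) · ((t^5)^3)    [power of a product]
= ((((t^(-6) · ((s^5)^3)) / (t^3)) / ((t^2)^3)) · ((t^5)^3)) · ((t^5)^3)    [power of a power]
= ((((t^(-6) · s^15) / (t^3)) / ((t^2)^3)) · ((t^5)^3)) · ((t^5)^3)    [power of a power]
= ((((t^(-6) · s^15) / t^3) / t^6) · ((t^5)^3)) · ((t^5)^3)    [power of a power]
= ((((t^(-6) · s^15) / t^3) / t^6) · t^15) · ((t^5)^3)    [power of a power]
= ((((t^(-6) · s^15) / t^3) / t^6) · t^15) · t^15    [power of a power]
= s^15t^15    [quotient of powers; product of powers]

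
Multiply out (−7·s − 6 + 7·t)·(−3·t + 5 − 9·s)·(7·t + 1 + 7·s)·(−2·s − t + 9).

(−7·s − 6 + 7·t)·(−3·t + 5 − 9·s)·(7·t + 1 + 7·s)·(−2·s − t + 9)
= (21·s·t − 35·s + 63·s^2 + 18·t − 30 + 54·s − 21·t^2 + 35·t − 63·s·t)·(7·t + 1 + 7·s)·(−2·s − t + 9)    [distributive law]
= (−42·s·t + 19·s + 63·s^2 + 53·t − 30 − 21·t^2)·(7·t + 1 + 7·s)·(−2·s − t + 9)    [combine like terms]
= (−294·s·t^2 − 42·s·t − 294·s^2·t + 133·s·t + 19·s + 133·s^2 + 441·s^2·t + 63·s^2 + 441·s^3 + 371·t^2 + 53·t + 371·s·t − 210·t − 30 − 210·s − 147·t^3 − 21·t^2 − 147·s·t^2)·(−2·s − t + 9)    [distributive law]
= (−441·s·t^2 + 462·s·t + 147·s^2·t − 191·s + 196·s^2 + 441·s^3 + 350·t^2 − 157·t − 30 − 147·t^3)·(−2·s − t + 9)    [combine like terms]
= 882·s^2·t^2 + 441·s·t^3 − 3969·s·t^2 − 924·s^2·t − 462·s·t^2 + 4158·s·t − 294·s^3·t − 147·s^2·t^2 + 1323·s^2·t + 382·s^2 + 191·s·t − 1719·s − 392·s^3 − 196·s^2·t + 1764·s^2 − 882·s^4 − 441·s^3·t + 3969·s^3 − 700·s·t^2 − 350·t^3 + 3150·t^2 + 314·s·t + 157·t^2 − 1413·t + 60·s + 30·t − 270 + 294·s·t^3 + 147·t^4 − 1323·t^3    [distributive law]
= 735·s^2·t^2 + 735·s·t^3 − 5131·s·t^2 + 203·s^2·t + 4663·s·t − 735·s^3·t + 2146·s^2 − 1659·s + 3577·s^3 − 882·s^4 − 1673·t^3 + 3307·t^2 − 1383·t − 270 + 147·t^4    [combine like terms]

735·s^2·t^2 + 735·s·t^3 − 5131·s·t^2 + 203·s^2·t + 4663·s·t − 735·s^3·t + 2146·s^2 − 1659·s + 3577·s^3 − 882·s^4 − 1673·t^3 + 3307·t^2 − 1383·t − 270 + 147·t^4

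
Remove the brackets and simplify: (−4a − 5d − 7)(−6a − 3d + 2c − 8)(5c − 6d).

(−4a − 5d − 7)(−6a − 3d + 2c − 8)(5c − 6d)
= (24a^2 + 12ad − 8ac + 32a + 30ad + 15d^2 − 10cd + 40d + 42a + 21d − 14c + 56)(5c − 6d)    [distributive law]
= (24a^2 + 42ad − 8ac + 74a + 15d^2 − 10cd + 61d − 14c + 56)(5c − 6d)    [combine like terms]
= 120a^2c − 144a^2d + 210acd − 252ad^2 − 40ac^2 + 48acd + 370ac − 444ad + 75cd^2 − 90d^3 − 50c^2d + 60cd^2 + 305cd − 366d^2 − 70c^2 + 84cd + 280c − 336d    [distributive law]
= 120a^2c − 144a^2d + 258acd − 252ad^2 − 40ac^2 + 370ac − 444ad + 135cd^2 − 90d^3 − 50c^2d + 389cd − 366d^2 − 70c^2 + 280c − 336d    [combine like terms]

120a^2c − 144a^2d + 258acd − 252ad^2 − 40ac^2 + 370ac − 444ad + 135cd^2 − 90d^3 − 50c^2d + 389cd − 366d^2 − 70c^2 + 280c − 336d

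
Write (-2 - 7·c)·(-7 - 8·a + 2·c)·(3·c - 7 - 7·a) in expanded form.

-273·c - 98 - 210·a - 659·a·c - 112·a² + 233·c² + 266·a·c² - 392·a²·c - 42·c³

(-2 - 7·c)·(-7 - 8·a + 2·c)·(3·c - 7 - 7·a)
= (14 + 16·a - 4·c + 49·c + 56·a·c - 14·c²)·(3·c - 7 - 7·a)    [distributive law]
= (14 + 16·a + 45·c + 56·a·c - 14·c²)·(3·c - 7 - 7·a)    [combine like terms]
= 42·c - 98 - 98·a + 48·a·c - 112·a - 112·a² + 135·c² - 315·c - 315·a·c + 168·a·c² - 392·a·c - 392·a²·c - 42·c³ + 98·c² + 98·a·c²    [distributive law]
= -273·c - 98 - 210·a - 659·a·c - 112·a² + 233·c² + 266·a·c² - 392·a²·c - 42·c³    [combine like terms]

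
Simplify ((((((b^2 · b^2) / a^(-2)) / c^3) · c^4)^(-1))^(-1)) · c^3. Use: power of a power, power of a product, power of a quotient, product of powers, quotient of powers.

((((((b^2 · b^2) / a^(-2)) / c^3) · c^4)^(-1))^(-1)) · c^3
= (((((b^2 · b^2) / a^(-2)) / c^3) · c^4)^1) · c^3    [power of a power]
= (((((b^2 · b^2) / a^(-2)) / c^3)^1) · ((c^4)^1)) · c^3    [power of a product]
= (((((b^2 · b^2) / a^(-2))^1) / ((c^3)^1)) · ((c^4)^1)) · c^3    [power of a quotient]
= (((((b^2 · b^2)^1) / ((a^(-2))^1)) / ((c^3)^1)) · ((c^4)^1)) · c^3    [power of a quotient]
= ((((((b^2)^1) · ((b^2)^1)) / ((a^(-2))^1)) / ((c^3)^1)) · ((c^4)^1)) · c^3    [power of a product]
= ((((b^2 · ((b^2)^1)) / ((a^(-2))^1)) / ((c^3)^1)) · ((c^4)^1)) · c^3    [power of a power]
= ((((b^2 · b^2) / ((a^(-2))^1)) / ((c^3)^1)) · ((c^4)^1)) · c^3    [power of a power]
= (((b^4 / ((a^(-2))^1)) / ((c^3)^1)) · ((c^4)^1)) · c^3    [product of powers]
= (((b^4 / a^(-2)) / ((c^3)^1)) · ((c^4)^1)) · c^3    [power of a power]
= (((b^4 / a^(-2)) / c^3) · ((c^4)^1)) · c^3    [power of a power]
= (((b^4 / a^(-2)) / c^3) · c^4) · c^3    [power of a power]
= a^2b^4c^4    [quotient of powers; product of powers]

a^2b^4c^4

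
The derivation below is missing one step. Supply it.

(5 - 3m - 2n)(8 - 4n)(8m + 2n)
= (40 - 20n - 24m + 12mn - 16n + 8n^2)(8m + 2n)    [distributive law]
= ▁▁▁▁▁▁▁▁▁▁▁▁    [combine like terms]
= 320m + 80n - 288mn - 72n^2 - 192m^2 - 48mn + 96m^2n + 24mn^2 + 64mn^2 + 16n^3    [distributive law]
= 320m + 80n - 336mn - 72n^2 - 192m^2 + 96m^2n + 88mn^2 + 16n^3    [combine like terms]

By combine like terms:

(40 - 36n - 24m + 12mn + 8n^2)(8m + 2n)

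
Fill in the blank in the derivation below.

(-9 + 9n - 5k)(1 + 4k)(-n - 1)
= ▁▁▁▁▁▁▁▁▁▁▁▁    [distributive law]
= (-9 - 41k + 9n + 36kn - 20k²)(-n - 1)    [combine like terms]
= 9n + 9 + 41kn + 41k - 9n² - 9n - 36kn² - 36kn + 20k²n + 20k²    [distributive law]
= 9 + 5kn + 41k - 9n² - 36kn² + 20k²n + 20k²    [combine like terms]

After distributive law, the bracketed line is:

(-9 - 36k + 9n + 36kn - 5k - 20k²)(-n - 1)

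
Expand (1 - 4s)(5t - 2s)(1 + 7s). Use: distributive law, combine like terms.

(1 - 4s)(5t - 2s)(1 + 7s)
= (5t - 2s - 20st + 8s²)(1 + 7s)    [distributive law]
= 5t + 35st - 2s - 14s² - 20st - 140s²t + 8s² + 56s³    [distributive law]
= 5t + 15st - 2s - 6s² - 140s²t + 56s³    [combine like terms]

5t + 15st - 2s - 6s² - 140s²t + 56s³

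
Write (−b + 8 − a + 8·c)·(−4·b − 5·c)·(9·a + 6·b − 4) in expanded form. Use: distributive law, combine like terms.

(−b + 8 − a + 8·c)·(−4·b − 5·c)·(9·a + 6·b − 4)
= (4·b^2 + 5·b·c − 32·b − 40·c + 4·a·b + 5·a·c − 32·b·c − 40·c^2)·(9·a + 6·b − 4)    [distributive law]
= (4·b^2 − 27·b·c − 32·b − 40·c + 4·a·b + 5·a·c − 40·c^2)·(9·a + 6·b − 4)    [combine like terms]
= 36·a·b^2 + 24·b^3 − 16·b^2 − 243·a·b·c − 162·b^2·c + 108·b·c − 288·a·b − 192·b^2 + 128·b − 360·a·c − 240·b·c + 160·c + 36·a^2·b + 24·a·b^2 − 16·a·b + 45·a^2·c + 30·a·b·c − 20·a·c − 360·a·c^2 − 240·b·c^2 + 160·c^2    [distributive law]
= 60·a·b^2 + 24·b^3 − 208·b^2 − 213·a·b·c − 162·b^2·c − 132·b·c − 304·a·b + 128·b − 380·a·c + 160·c + 36·a^2·b + 45·a^2·c − 360·a·c^2 − 240·b·c^2 + 160·c^2    [combine like terms]

60·a·b^2 + 24·b^3 − 208·b^2 − 213·a·b·c − 162·b^2·c − 132·b·c − 304·a·b + 128·b − 380·a·c + 160·c + 36·a^2·b + 45·a^2·c − 360·a·c^2 − 240·b·c^2 + 160·c^2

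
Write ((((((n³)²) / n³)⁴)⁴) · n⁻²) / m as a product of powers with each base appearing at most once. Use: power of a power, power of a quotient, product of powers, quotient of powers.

((((((n³)²) / n³)⁴)⁴) · n⁻²) / m
= (((((n³)²) / n³)¹⁶) · n⁻²) / m    [power of a power]
= (((((n³)²)¹⁶) / ((n³)¹⁶)) · n⁻²) / m    [power of a quotient]
= ((((n³)³²) / ((n³)¹⁶)) · n⁻²) / m    [power of a power]
= ((n⁹⁶ / ((n³)¹⁶)) · n⁻²) / m    [power of a power]
= ((n⁹⁶ / n⁴⁸) · n⁻²) / m    [power of a power]
= (n⁴⁸ · n⁻²) / m    [quotient of powers]
= n⁴⁶ / m    [product of powers]
= m⁻¹n⁴⁶    [quotient of powers]

m⁻¹n⁴⁶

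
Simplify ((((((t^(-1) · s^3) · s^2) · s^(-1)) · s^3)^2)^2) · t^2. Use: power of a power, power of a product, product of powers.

s^28t^(-2)

((((((t^(-1) · s^3) · s^2) · s^(-1)) · s^3)^2)^2) · t^2
= (((((t^(-1) · s^3) · s^2) · s^(-1)) · s^3)^4) · t^2    [power of a power]
= (((((t^(-1) · s^3) · s^2) · s^(-1))^4) · ((s^3)^4)) · t^2    [power of a product]
= (((((t^(-1) · s^3) · s^2)^4) · ((s^(-1))^4)) · ((s^3)^4)) · t^2    [power of a product]
= (((((t^(-1) · s^3)^4) · ((s^2)^4)) · ((s^(-1))^4)) · ((s^3)^4)) · t^2    [power of a product]
= ((((((t^(-1))^4) · ((s^3)^4)) · ((s^2)^4)) · ((s^(-1))^4)) · ((s^3)^4)) · t^2    [power of a product]
= ((((t^(-4) · ((s^3)^4)) · ((s^2)^4)) · ((s^(-1))^4)) · ((s^3)^4)) · t^2    [power of a power]
= ((((t^(-4) · s^12) · ((s^2)^4)) · ((s^(-1))^4)) · ((s^3)^4)) · t^2    [power of a power]
= ((((t^(-4) · s^12) · s^8) · ((s^(-1))^4)) · ((s^3)^4)) · t^2    [power of a power]
= ((((t^(-4) · s^12) · s^8) · s^(-4)) · ((s^3)^4)) · t^2    [power of a power]
= ((((t^(-4) · s^12) · s^8) · s^(-4)) · s^12) · t^2    [power of a power]
= s^28t^(-2)    [product of powers]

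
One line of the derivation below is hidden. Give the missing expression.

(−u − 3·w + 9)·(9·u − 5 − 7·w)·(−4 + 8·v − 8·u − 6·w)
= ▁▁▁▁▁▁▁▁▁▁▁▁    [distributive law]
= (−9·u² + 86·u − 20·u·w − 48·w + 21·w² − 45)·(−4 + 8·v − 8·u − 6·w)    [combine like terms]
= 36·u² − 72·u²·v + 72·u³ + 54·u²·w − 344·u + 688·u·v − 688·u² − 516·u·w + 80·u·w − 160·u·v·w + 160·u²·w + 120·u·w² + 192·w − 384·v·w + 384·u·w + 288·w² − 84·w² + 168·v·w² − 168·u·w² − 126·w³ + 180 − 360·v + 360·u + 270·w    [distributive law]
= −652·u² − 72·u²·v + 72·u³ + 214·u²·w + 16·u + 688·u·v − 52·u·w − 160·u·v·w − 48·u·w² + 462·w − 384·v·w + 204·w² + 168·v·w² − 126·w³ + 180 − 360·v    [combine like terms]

Applying distributive law to the line above:

(−9·u² + 5·u + 7·u·w − 27·u·w + 15·w + 21·w² + 81·u − 45 − 63·w)·(−4 + 8·v − 8·u − 6·w)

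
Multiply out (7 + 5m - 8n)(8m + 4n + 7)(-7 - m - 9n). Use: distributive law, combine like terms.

-686m - 371m² - 483mn - 245n + 476n² - 343 - 40m³ - 316m²n + 428mn² + 288n³

(7 + 5m - 8n)(8m + 4n + 7)(-7 - m - 9n)
= (56m + 28n + 49 + 40m² + 20mn + 35m - 64mn - 32n² - 56n)(-7 - m - 9n)    [distributive law]
= (91m - 28n + 49 + 40m² - 44mn - 32n²)(-7 - m - 9n)    [combine like terms]
= -637m - 91m² - 819mn + 196n + 28mn + 252n² - 343 - 49m - 441n - 280m² - 40m³ - 360m²n + 308mn + 44m²n + 396mn² + 224n² + 32mn² + 288n³    [distributive law]
= -686m - 371m² - 483mn - 245n + 476n² - 343 - 40m³ - 316m²n + 428mn² + 288n³    [combine like terms]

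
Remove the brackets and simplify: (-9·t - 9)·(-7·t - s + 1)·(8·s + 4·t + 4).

540·s·t^2 + 252·t^3 + 468·t^2 + 72·s^2·t + 504·s·t + 180·t + 72·s^2 - 36·s - 36

(-9·t - 9)·(-7·t - s + 1)·(8·s + 4·t + 4)
= (63·t^2 + 9·s·t - 9·t + 63·t + 9·s - 9)·(8·s + 4·t + 4)    [distributive law]
= (63·t^2 + 9·s·t + 54·t + 9·s - 9)·(8·s + 4·t + 4)    [combine like terms]
= 504·s·t^2 + 252·t^3 + 252·t^2 + 72·s^2·t + 36·s·t^2 + 36·s·t + 432·s·t + 216·t^2 + 216·t + 72·s^2 + 36·s·t + 36·s - 72·s - 36·t - 36    [distributive law]
= 540·s·t^2 + 252·t^3 + 468·t^2 + 72·s^2·t + 504·s·t + 180·t + 72·s^2 - 36·s - 36    [combine like terms]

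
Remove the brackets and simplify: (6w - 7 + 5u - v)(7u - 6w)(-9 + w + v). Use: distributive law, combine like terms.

-157uw + 12uw² + 5uvw + 366w² - 36w³ - 30vw² + 441u + 14uv - 378w - 12vw - 315u² + 35u²w + 35u²v - 7uv² + 6v²w

(6w - 7 + 5u - v)(7u - 6w)(-9 + w + v)
= (42uw - 36w² - 49u + 42w + 35u² - 30uw - 7uv + 6vw)(-9 + w + v)    [distributive law]
= (12uw - 36w² - 49u + 42w + 35u² - 7uv + 6vw)(-9 + w + v)    [combine like terms]
= -108uw + 12uw² + 12uvw + 324w² - 36w³ - 36vw² + 441u - 49uw - 49uv - 378w + 42w² + 42vw - 315u² + 35u²w + 35u²v + 63uv - 7uvw - 7uv² - 54vw + 6vw² + 6v²w    [distributive law]
= -157uw + 12uw² + 5uvw + 366w² - 36w³ - 30vw² + 441u + 14uv - 378w - 12vw - 315u² + 35u²w + 35u²v - 7uv² + 6v²w    [combine like terms]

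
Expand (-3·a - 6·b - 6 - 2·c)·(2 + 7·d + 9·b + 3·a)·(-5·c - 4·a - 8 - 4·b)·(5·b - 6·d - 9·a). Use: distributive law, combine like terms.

-3490·a·b·c - 4002·a·c·d - 1656·a²·c - 5640·a²·b - 4032·a²·d - 1512·a³ - 3984·a·b - 4464·a·d - 2160·a² - 2664·a·b² - 7176·a·b·d - 3515·a·b·c·d - 966·a·c·d² - 1863·a²·c·d - 3144·a²·b·d - 504·a²·d² - 972·a³·d - 2016·a·d² - 2628·a·b²·d - 1512·a·b·d² - 1473·a·b²·c - 2544·a²·b·c - 2484·a²·b² - 1764·a³·b + 36·a·b³ - 621·a³·c - 324·a⁴ + 2450·b²·c - 1330·b·c·d + 2880·b² - 1776·b·d + 3480·b³ - 1656·b²·d - 722·b²·c·d - 1596·b·c·d² - 3024·b·d² - 456·b³·d - 1008·b²·d² + 1710·b³·c + 1080·b⁴ + 460·b·c - 552·c·d - 828·a·c + 480·b - 576·d - 864·a - 1932·c·d² - 2016·d² + 100·b·c² - 120·c²·d - 180·a·c² - 190·b·c²·d - 420·c²·d² - 810·a·c²·d + 450·b²·c² - 660·a·b·c² - 270·a²·c²

(-3·a - 6·b - 6 - 2·c)·(2 + 7·d + 9·b + 3·a)·(-5·c - 4·a - 8 - 4·b)·(5·b - 6·d - 9·a)
= (-6·a - 21·a·d - 27·a·b - 9·a² - 12·b - 42·b·d - 54·b² - 18·a·b - 12 - 42·d - 54·b - 18·a - 4·c - 14·c·d - 18·b·c - 6·a·c)·(-5·c - 4·a - 8 - 4·b)·(5·b - 6·d - 9·a)    [distributive law]
= (-24·a - 21·a·d - 45·a·b - 9·a² - 66·b - 42·b·d - 54·b² - 12 - 42·d - 4·c - 14·c·d - 18·b·c - 6·a·c)·(-5·c - 4·a - 8 - 4·b)·(5·b - 6·d - 9·a)    [combine like terms]
= (120·a·c + 96·a² + 192·a + 96·a·b + 105·a·c·d + 84·a²·d + 168·a·d + 84·a·b·d + 225·a·b·c + 180·a²·b + 360·a·b + 180·a·b² + 45·a²·c + 36·a³ + 72·a² + 36·a²·b + 330·b·c + 264·a·b + 528·b + 264·b² + 210·b·c·d + 168·a·b·d + 336·b·d + 168·b²·d + 270·b²·c + 216·a·b² + 432·b² + 216·b³ + 60·c + 48·a + 96 + 48·b + 210·c·d + 168·a·d + 336·d + 168·b·d + 20·c² + 16·a·c + 32·c + 16·b·c + 70·c²·d + 56·a·c·d + 112·c·d + 56·b·c·d + 90·b·c² + 72·a·b·c + 144·b·c + 72·b²·c + 30·a·c² + 24·a²·c + 48·a·c + 24·a·b·c)·(5·b - 6·d - 9·a)    [distributive law]
= (184·a·c + 168·a² + 240·a + 720·a·b + 161·a·c·d + 84·a²·d + 336·a·d + 252·a·b·d + 321·a·b·c + 216·a²·b + 396·a·b² + 69·a²·c + 36·a³ + 490·b·c + 576·b + 696·b² + 266·b·c·d + 504·b·d + 168·b²·d + 342·b²·c + 216·b³ + 92·c + 96 + 322·c·d + 336·d + 20·c² + 70·c²·d + 90·b·c² + 30·a·c²)·(5·b - 6·d - 9·a)    [combine like terms]
= 920·a·b·c - 1104·a·c·d - 1656·a²·c + 840·a²·b - 1008·a²·d - 1512·a³ + 1200·a·b - 1440·a·d - 2160·a² + 3600·a·b² - 4320·a·b·d - 6480·a²·b + 805·a·b·c·d - 966·a·c·d² - 1449·a²·c·d + 420·a²·b·d - 504·a²·d² - 756·a³·d + 1680·a·b·d - 2016·a·d² - 3024·a²·d + 1260·a·b²·d - 1512·a·b·d² - 2268·a²·b·d + 1605·a·b²·c - 1926·a·b·c·d - 2889·a²·b·c + 1080·a²·b² - 1296·a²·b·d - 1944·a³·b + 1980·a·b³ - 2376·a·b²·d - 3564·a²·b² + 345·a²·b·c - 414·a²·c·d - 621·a³·c + 180·a³·b - 216·a³·d - 324·a⁴ + 2450·b²·c - 2940·b·c·d - 4410·a·b·c + 2880·b² - 3456·b·d - 5184·a·b + 3480·b³ - 4176·b²·d - 6264·a·b² + 1330·b²·c·d - 1596·b·c·d² - 2394·a·b·c·d + 2520·b²·d - 3024·b·d² - 4536·a·b·d + 840·b³·d - 1008·b²·d² - 1512·a·b²·d + 1710·b³·c - 2052·b²·c·d - 3078·a·b²·c + 1080·b⁴ - 1296·b³·d - 1944·a·b³ + 460·b·c - 552·c·d - 828·a·c + 480·b - 576·d - 864·a + 1610·b·c·d - 1932·c·d² - 2898·a·c·d + 1680·b·d - 2016·d² - 3024·a·d + 100·b·c² - 120·c²·d - 180·a·c² + 350·b·c²·d - 420·c²·d² - 630·a·c²·d + 450·b²·c² - 540·b·c²·d - 810·a·b·c² + 150·a·b·c² - 180·a·c²·d - 270·a²·c²    [distributive law]
= -3490·a·b·c - 4002·a·c·d - 1656·a²·c - 5640·a²·b - 4032·a²·d - 1512·a³ - 3984·a·b - 4464·a·d - 2160·a² - 2664·a·b² - 7176·a·b·d - 3515·a·b·c·d - 966·a·c·d² - 1863·a²·c·d - 3144·a²·b·d - 504·a²·d² - 972·a³·d - 2016·a·d² - 2628·a·b²·d - 1512·a·b·d² - 1473·a·b²·c - 2544·a²·b·c - 2484·a²·b² - 1764·a³·b + 36·a·b³ - 621·a³·c - 324·a⁴ + 2450·b²·c - 1330·b·c·d + 2880·b² - 1776·b·d + 3480·b³ - 1656·b²·d - 722·b²·c·d - 1596·b·c·d² - 3024·b·d² - 456·b³·d - 1008·b²·d² + 1710·b³·c + 1080·b⁴ + 460·b·c - 552·c·d - 828·a·c + 480·b - 576·d - 864·a - 1932·c·d² - 2016·d² + 100·b·c² - 120·c²·d - 180·a·c² - 190·b·c²·d - 420·c²·d² - 810·a·c²·d + 450·b²·c² - 660·a·b·c² - 270·a²·c²    [combine like terms]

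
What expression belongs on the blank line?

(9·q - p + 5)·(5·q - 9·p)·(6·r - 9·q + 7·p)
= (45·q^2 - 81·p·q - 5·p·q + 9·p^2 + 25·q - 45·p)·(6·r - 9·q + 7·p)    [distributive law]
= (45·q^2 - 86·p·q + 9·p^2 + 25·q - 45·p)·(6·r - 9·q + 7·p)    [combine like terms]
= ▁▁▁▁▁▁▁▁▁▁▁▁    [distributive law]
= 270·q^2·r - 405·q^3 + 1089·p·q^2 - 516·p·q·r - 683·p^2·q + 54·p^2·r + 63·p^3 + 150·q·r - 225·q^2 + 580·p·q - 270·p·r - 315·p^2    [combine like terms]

Applying distributive law to the line above:

270·q^2·r - 405·q^3 + 315·p·q^2 - 516·p·q·r + 774·p·q^2 - 602·p^2·q + 54·p^2·r - 81·p^2·q + 63·p^3 + 150·q·r - 225·q^2 + 175·p·q - 270·p·r + 405·p·q - 315·p^2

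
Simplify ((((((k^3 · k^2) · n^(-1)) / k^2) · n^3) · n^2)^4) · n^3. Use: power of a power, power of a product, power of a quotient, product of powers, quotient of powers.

((((((k^3 · k^2) · n^(-1)) / k^2) · n^3) · n^2)^4) · n^3
= ((((((k^3 · k^2) · n^(-1)) / k^2) · n^3)^4) · ((n^2)^4)) · n^3    [power of a product]
= ((((((k^3 · k^2) · n^(-1)) / k^2)^4) · ((n^3)^4)) · ((n^2)^4)) · n^3    [power of a product]
= ((((((k^3 · k^2) · n^(-1))^4) / ((k^2)^4)) · ((n^3)^4)) · ((n^2)^4)) · n^3    [power of a quotient]
= ((((((k^3 · k^2)^4) · ((n^(-1))^4)) / ((k^2)^4)) · ((n^3)^4)) · ((n^2)^4)) · n^3    [power of a product]
= (((((((k^3)^4) · ((k^2)^4)) · ((n^(-1))^4)) / ((k^2)^4)) · ((n^3)^4)) · ((n^2)^4)) · n^3    [power of a product]
= (((((k^12 · ((k^2)^4)) · ((n^(-1))^4)) / ((k^2)^4)) · ((n^3)^4)) · ((n^2)^4)) · n^3    [power of a power]
= (((((k^12 · k^8) · ((n^(-1))^4)) / ((k^2)^4)) · ((n^3)^4)) · ((n^2)^4)) · n^3    [power of a power]
= ((((k^20 · ((n^(-1))^4)) / ((k^2)^4)) · ((n^3)^4)) · ((n^2)^4)) · n^3    [product of powers]
= ((((k^20 · n^(-4)) / ((k^2)^4)) · ((n^3)^4)) · ((n^2)^4)) · n^3    [power of a power]
= ((((k^20 · n^(-4)) / k^8) · ((n^3)^4)) · ((n^2)^4)) · n^3    [power of a power]
= ((((k^20 · n^(-4)) / k^8) · n^12) · ((n^2)^4)) · n^3    [power of a power]
= ((((k^20 · n^(-4)) / k^8) · n^12) · n^8) · n^3    [power of a power]
= k^12·n^19    [quotient of powers; product of powers]

k^12·n^19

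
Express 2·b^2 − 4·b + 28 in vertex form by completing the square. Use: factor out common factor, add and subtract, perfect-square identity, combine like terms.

2(b − 1)^2 + 26

2·b^2 − 4·b + 28
= 2(b^2 − 2·b) + 28    [factor out 2 from the b-terms]
= 2(b^2 − 2·b + 1 − 1) + 28    [add and subtract 1 inside the bracket]
= 2(b − 1)^2 − 2 + 28    [perfect-square identity]
= 2(b − 1)^2 + 26    [combine constants]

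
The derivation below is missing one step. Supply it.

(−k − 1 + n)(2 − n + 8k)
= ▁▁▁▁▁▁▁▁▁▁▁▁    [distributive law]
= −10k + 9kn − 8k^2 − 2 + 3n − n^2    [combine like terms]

Applying distributive law to the line above:

−2k + kn − 8k^2 − 2 + n − 8k + 2n − n^2 + 8kn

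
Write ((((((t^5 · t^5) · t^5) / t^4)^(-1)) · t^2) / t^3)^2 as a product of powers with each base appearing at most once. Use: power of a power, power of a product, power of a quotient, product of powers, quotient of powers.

((((((t^5 · t^5) · t^5) / t^4)^(-1)) · t^2) / t^3)^2
= ((((((t^5 · t^5) · t^5) / t^4)^(-1)) · t^2)^2) / ((t^3)^2)    [power of a quotient]
= ((((((t^5 · t^5) · t^5) / t^4)^(-1))^2) · ((t^2)^2)) / ((t^3)^2)    [power of a product]
= (((((t^5 · t^5) · t^5) / t^4)^(-2)) · ((t^2)^2)) / ((t^3)^2)    [power of a power]
= (((((t^5 · t^5) · t^5)^(-2)) / ((t^4)^(-2))) · ((t^2)^2)) / ((t^3)^2)    [power of a quotient]
= (((((t^5 · t^5)^(-2)) · ((t^5)^(-2))) / ((t^4)^(-2))) · ((t^2)^2)) / ((t^3)^2)    [power of a product]
= ((((((t^5)^(-2)) · ((t^5)^(-2))) · ((t^5)^(-2))) / ((t^4)^(-2))) · ((t^2)^2)) / ((t^3)^2)    [power of a product]
= ((((t^(-10) · ((t^5)^(-2))) · ((t^5)^(-2))) / ((t^4)^(-2))) · ((t^2)^2)) / ((t^3)^2)    [power of a power]
= ((((t^(-10) · t^(-10)) · ((t^5)^(-2))) / ((t^4)^(-2))) · ((t^2)^2)) / ((t^3)^2)    [power of a power]
= (((t^(-20) · ((t^5)^(-2))) / ((t^4)^(-2))) · ((t^2)^2)) / ((t^3)^2)    [product of powers]
= (((t^(-20) · t^(-10)) / ((t^4)^(-2))) · ((t^2)^2)) / ((t^3)^2)    [power of a power]
= ((t^(-30) / ((t^4)^(-2))) · ((t^2)^2)) / ((t^3)^2)    [product of powers]
= ((t^(-30) / t^(-8)) · ((t^2)^2)) / ((t^3)^2)    [power of a power]
= (t^(-22) · ((t^2)^2)) / ((t^3)^2)    [quotient of powers]
= (t^(-22) · t^4) / ((t^3)^2)    [power of a power]
= t^(-18) / ((t^3)^2)    [product of powers]
= t^(-18) / t^6    [power of a power]
= t^(-24)    [quotient of powers]

t^(-24)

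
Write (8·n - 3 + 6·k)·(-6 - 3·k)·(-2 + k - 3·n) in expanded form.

42·n + 81·k·n + 144·n^2 + 30·k^2·n + 72·k·n^2 - 36 + 72·k + 9·k^2 - 18·k^3

(8·n - 3 + 6·k)·(-6 - 3·k)·(-2 + k - 3·n)
= (-48·n - 24·k·n + 18 + 9·k - 36·k - 18·k^2)·(-2 + k - 3·n)    [distributive law]
= (-48·n - 24·k·n + 18 - 27·k - 18·k^2)·(-2 + k - 3·n)    [combine like terms]
= 96·n - 48·k·n + 144·n^2 + 48·k·n - 24·k^2·n + 72·k·n^2 - 36 + 18·k - 54·n + 54·k - 27·k^2 + 81·k·n + 36·k^2 - 18·k^3 + 54·k^2·n    [distributive law]
= 42·n + 81·k·n + 144·n^2 + 30·k^2·n + 72·k·n^2 - 36 + 72·k + 9·k^2 - 18·k^3    [combine like terms]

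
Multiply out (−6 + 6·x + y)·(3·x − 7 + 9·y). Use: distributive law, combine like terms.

−60·x + 42 − 61·y + 18·x^2 + 57·x·y + 9·y^2

(−6 + 6·x + y)·(3·x − 7 + 9·y)
= −18·x + 42 − 54·y + 18·x^2 − 42·x + 54·x·y + 3·x·y − 7·y + 9·y^2    [distributive law]
= −60·x + 42 − 61·y + 18·x^2 + 57·x·y + 9·y^2    [combine like terms]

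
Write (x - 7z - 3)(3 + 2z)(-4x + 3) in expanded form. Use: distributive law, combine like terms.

-12x^2 + 45x - 8x^2z + 114xz - 81z + 56xz^2 - 42z^2 - 27

(x - 7z - 3)(3 + 2z)(-4x + 3)
= (3x + 2xz - 21z - 14z^2 - 9 - 6z)(-4x + 3)    [distributive law]
= (3x + 2xz - 27z - 14z^2 - 9)(-4x + 3)    [combine like terms]
= -12x^2 + 9x - 8x^2z + 6xz + 108xz - 81z + 56xz^2 - 42z^2 + 36x - 27    [distributive law]
= -12x^2 + 45x - 8x^2z + 114xz - 81z + 56xz^2 - 42z^2 - 27    [combine like terms]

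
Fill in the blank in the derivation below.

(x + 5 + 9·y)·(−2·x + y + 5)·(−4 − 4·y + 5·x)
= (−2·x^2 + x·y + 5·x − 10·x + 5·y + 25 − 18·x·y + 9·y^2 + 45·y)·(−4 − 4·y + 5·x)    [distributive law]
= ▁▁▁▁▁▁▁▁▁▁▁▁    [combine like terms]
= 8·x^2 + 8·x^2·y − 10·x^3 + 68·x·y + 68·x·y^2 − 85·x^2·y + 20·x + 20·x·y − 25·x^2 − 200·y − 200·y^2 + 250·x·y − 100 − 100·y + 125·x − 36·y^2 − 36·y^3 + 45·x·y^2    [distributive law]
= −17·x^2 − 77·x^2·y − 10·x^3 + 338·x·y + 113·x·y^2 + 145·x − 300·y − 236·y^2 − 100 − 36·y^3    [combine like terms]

Applying combine like terms to the line above:

(−2·x^2 − 17·x·y − 5·x + 50·y + 25 + 9·y^2)·(−4 − 4·y + 5·x)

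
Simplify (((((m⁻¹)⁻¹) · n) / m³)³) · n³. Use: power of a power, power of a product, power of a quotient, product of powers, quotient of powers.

(((((m⁻¹)⁻¹) · n) / m³)³) · n³
= (((((m⁻¹)⁻¹) · n)³) / ((m³)³)) · n³    [power of a quotient]
= (((((m⁻¹)⁻¹)³) · (n³)) / ((m³)³)) · n³    [power of a product]
= ((((m⁻¹)⁻³) · (n³)) / ((m³)³)) · n³    [power of a power]
= ((m³ · (n³)) / ((m³)³)) · n³    [power of a power]
= ((m³ · n³) / m⁹) · n³    [power of a power]
= m⁻⁶n⁶    [quotient of powers; product of powers]

m⁻⁶n⁶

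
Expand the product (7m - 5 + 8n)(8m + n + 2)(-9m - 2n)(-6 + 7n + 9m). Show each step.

(7m - 5 + 8n)(8m + n + 2)(-9m - 2n)(-6 + 7n + 9m)
= (56m^2 + 7mn + 14m - 40m - 5n - 10 + 64mn + 8n^2 + 16n)(-9m - 2n)(-6 + 7n + 9m)    [distributive law]
= (56m^2 + 71mn - 26m + 11n - 10 + 8n^2)(-9m - 2n)(-6 + 7n + 9m)    [combine like terms]
= (-504m^3 - 112m^2n - 639m^2n - 142mn^2 + 234m^2 + 52mn - 99mn - 22n^2 + 90m + 20n - 72mn^2 - 16n^3)(-6 + 7n + 9m)    [distributive law]
= (-504m^3 - 751m^2n - 214mn^2 + 234m^2 - 47mn - 22n^2 + 90m + 20n - 16n^3)(-6 + 7n + 9m)    [combine like terms]
= 3024m^3 - 3528m^3n - 4536m^4 + 4506m^2n - 5257m^2n^2 - 6759m^3n + 1284mn^2 - 1498mn^3 - 1926m^2n^2 - 1404m^2 + 1638m^2n + 2106m^3 + 282mn - 329mn^2 - 423m^2n + 132n^2 - 154n^3 - 198mn^2 - 540m + 630mn + 810m^2 - 120n + 140n^2 + 180mn + 96n^3 - 112n^4 - 144mn^3    [distributive law]
= 5130m^3 - 10287m^3n - 4536m^4 + 5721m^2n - 7183m^2n^2 + 757mn^2 - 1642mn^3 - 594m^2 + 1092mn + 272n^2 - 58n^3 - 540m - 120n - 112n^4    [combine like terms]

5130m^3 - 10287m^3n - 4536m^4 + 5721m^2n - 7183m^2n^2 + 757mn^2 - 1642mn^3 - 594m^2 + 1092mn + 272n^2 - 58n^3 - 540m - 120n - 112n^4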